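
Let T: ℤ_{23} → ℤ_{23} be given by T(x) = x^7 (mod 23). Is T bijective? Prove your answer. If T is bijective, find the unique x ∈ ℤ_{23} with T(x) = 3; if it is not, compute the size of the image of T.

6

Since 23 is prime, the nonzero elements of ℤ_{23} form a cyclic group of order 22.
As gcd(7, 22) = 1, raising to the 7th power is a bijection on this group: if a^7 ≡ b^7 then (ab^{−1})^7 = 1, and the only element of order dividing gcd(7, 22) = 1 is 1, so a = b.
With T(0) = 0 this makes T injective on all of ℤ_{23}, hence bijective (finite equal-size domain and codomain). In particular T is bijective.
Since T is bijective, we find the preimage of 3. The inverse of x ↦ x^7 on (ℤ_{23})^× is x ↦ x^19, because 7·19 = 133 = 6·22 + 1 ≡ 1 (mod 22) and x^{22} = 1 for x ≠ 0 (Fermat). So T⁻¹(3) = 3^19 mod 23.
Repeated squaring mod 23: 3^1 ≡ 3, 3^2 ≡ 3² = 9, 3^4 ≡ 9² = 81 ≡ 12, 3^8 ≡ 12² = 144 ≡ 6, 3^16 ≡ 6² = 36 ≡ 13. Since 19 = 16 + 2 + 1, 3^19 ≡ 13·9·3: 13·9 = 117 ≡ 2, then 2·3 = 6. So 3^19 ≡ 6 (mod 23).
Hence T⁻¹(3) = 6.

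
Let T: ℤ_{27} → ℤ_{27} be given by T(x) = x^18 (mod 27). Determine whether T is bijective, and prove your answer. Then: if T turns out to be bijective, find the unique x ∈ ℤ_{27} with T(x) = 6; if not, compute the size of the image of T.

T(1) = 1^18 = 1.
T(2): Repeated squaring mod 27: 2^1 ≡ 2, 2^2 ≡ 2² = 4, 2^4 ≡ 4² = 16, 2^8 ≡ 16² = 256 ≡ 13, 2^16 ≡ 13² = 169 ≡ 7. Since 18 = 16 + 2, 2^18 ≡ 7·4: 7·4 = 28 ≡ 1. So 2^18 ≡ 1 (mod 27).
So T(1) = T(2) = 1 while 1 ≠ 2, therefore T is not injective, hence not bijective.
Since T is not bijective, we determine |image(T)|. Computing x^18 mod 27 for each x (by repeated squaring, reducing mod 27 at every step), the values T(0), T(1), …, T(26) are: 0, 1, 1, 0, 1, 1, 0, 1, 1, 0, 1, 1, 0, 1, 1, 0, 1, 1, 0, 1, 1, 0, 1, 1, 0, 1, 1.
The distinct values are {0, 1}; there are 2 of them.

2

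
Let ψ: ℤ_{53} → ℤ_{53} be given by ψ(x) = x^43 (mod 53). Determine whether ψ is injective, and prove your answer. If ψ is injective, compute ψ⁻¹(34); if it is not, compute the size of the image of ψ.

Since 53 is prime, the nonzero elements of ℤ_{53} form a cyclic group of order 52.
As gcd(43, 52) = 1, raising to the 43rd power is a bijection on this group: if u^43 ≡ v^43 then (uv^{−1})^43 = 1, and the only element of order dividing gcd(43, 52) = 1 is 1, so u = v.
With ψ(0) = 0 this makes ψ injective on all of ℤ_{53}, hence bijective (finite equal-size domain and codomain). In particular ψ is injective.
Since ψ is injective, we find the preimage of 34. The inverse of x ↦ x^43 on (ℤ_{53})^× is x ↦ x^23, because 43·23 = 989 = 19·52 + 1 ≡ 1 (mod 52) and x^{52} = 1 for x ≠ 0 (Fermat). So ψ⁻¹(34) = 34^23 mod 53.
Repeated squaring mod 53: 34^1 ≡ 34, 34^2 ≡ 34² = 1156 ≡ 43, 34^4 ≡ 43² = 1849 ≡ 47, 34^8 ≡ 47² = 2209 ≡ 36, 34^16 ≡ 36² = 1296 ≡ 24. Since 23 = 16 + 4 + 2 + 1, 34^23 ≡ 24·47·43·34: 24·47 = 1128 ≡ 15, then 15·43 = 645 ≡ 9, then 9·34 = 306 ≡ 41. So 34^23 ≡ 41 (mod 53).
Hence ψ⁻¹(34) = 41.

41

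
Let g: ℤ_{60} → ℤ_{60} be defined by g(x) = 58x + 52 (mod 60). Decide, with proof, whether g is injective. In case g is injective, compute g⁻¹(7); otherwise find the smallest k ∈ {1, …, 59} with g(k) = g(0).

30

We have gcd(58, 60) = 2 > 1. Taking x_1 = 0 and x_2 = 30: g(0) = 52 and g(30) = 58·30 + 52 = 1792 ≡ 52 (mod 60).
So g(0) = g(30) while 0 ≠ 30, hence g is not injective.
Since g is not injective, we find the least positive k with g(k) = g(0): this means 58k ≡ 0 (mod 60), i.e. 60 ∣ 58k. Since gcd(58, 60) = 2, dividing through by 2 this holds exactly when 30 ∣ 29k, and as gcd(29, 30) = 1, exactly when 30 ∣ k.
The smallest positive such k is 30.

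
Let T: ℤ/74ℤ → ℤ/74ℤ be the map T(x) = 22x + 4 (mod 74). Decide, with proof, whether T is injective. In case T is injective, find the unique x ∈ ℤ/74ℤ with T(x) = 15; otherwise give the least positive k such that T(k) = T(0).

37

We have gcd(22, 74) = 2 > 1. Taking u = 0 and v = 37: T(0) = 4 and T(37) = 22·37 + 4 = 818 ≡ 4 (mod 74).
So T(0) = T(37) while 0 ≠ 37, hence T is not injective.
Since T is not injective, we find the least positive k with T(k) = T(0): this means 22k ≡ 0 (mod 74), i.e. 74 ∣ 22k. Since gcd(22, 74) = 2, dividing through by 2 this holds exactly when 37 ∣ 11k, and as gcd(11, 37) = 1, exactly when 37 ∣ k.
The smallest positive such k is 37.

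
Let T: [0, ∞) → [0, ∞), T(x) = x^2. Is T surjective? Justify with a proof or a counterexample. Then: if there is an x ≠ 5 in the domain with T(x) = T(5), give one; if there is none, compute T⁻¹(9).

3

For any y ∈ [0, ∞), x = y^{1/2} ∈ [0, ∞) gives T(x) = y, so T is surjective.
Since x ↦ x^2 is strictly increasing on [0, ∞), it is injective there, so no x ≠ 5 in the domain has T(x) = T(5). We therefore compute T⁻¹(9) = 9^{1/2} = 3 (indeed 3^2 = 9).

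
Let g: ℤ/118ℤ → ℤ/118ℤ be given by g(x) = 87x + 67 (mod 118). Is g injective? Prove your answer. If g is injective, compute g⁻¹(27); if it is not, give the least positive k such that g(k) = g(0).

66

Suppose g(a) = g(b) in ℤ/118ℤ. Then 87a + 67 ≡ 87b + 67 (mod 118), therefore 87(a − b) ≡ 0 (mod 118).
Since gcd(87, 118) = 1, 87 is invertible modulo 118, hence a − b ≡ 0 (mod 118), i.e. a = b.
Thus g is injective.
We now compute 87⁻¹ mod 118 explicitly. Euclid's algorithm: 118 = 1·87 + 31, 87 = 2·31 + 25, 31 = 1·25 + 6, 25 = 4·6 + 1; back-substituting gives 1 = 19·87 − 14·118, so 87⁻¹ ≡ 19 (mod 118).
Since g is injective, we find g⁻¹(27): we need 87x ≡ 27 − 67 ≡ 78 (mod 118). Using 87⁻¹ = 19: x ≡ 19·78 = 1482 = 12·118 + 66, so x = 66.
Check: g(66) = 87·66 + 67 = 5809 = 49·118 + 27 ≡ 27 (mod 118).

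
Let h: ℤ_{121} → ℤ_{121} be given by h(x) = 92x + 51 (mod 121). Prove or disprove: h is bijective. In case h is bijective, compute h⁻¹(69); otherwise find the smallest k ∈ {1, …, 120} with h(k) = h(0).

87

Suppose h(u) = h(v) in ℤ_{121}. Then 92u + 51 ≡ 92v + 51 (mod 121), thus 92(u − v) ≡ 0 (mod 121).
Since gcd(92, 121) = 1, 92 is invertible modulo 121, thus u − v ≡ 0 (mod 121), i.e. u = v.
We now compute 92⁻¹ mod 121 explicitly. Euclid's algorithm: 121 = 1·92 + 29, 92 = 3·29 + 5, 29 = 5·5 + 4, 5 = 1·4 + 1; back-substituting gives 1 = 25·92 − 19·121, so 92⁻¹ ≡ 25 (mod 121).
For any y ∈ ℤ_{121}, x = 25(y − 51) mod 121 satisfies h(x) = 92·25(y − 51) + 51 ≡ y (since 92·25 ≡ 1 mod 121). So every y has a preimage.
Hence h is bijective.
Since h is bijective, we compute h⁻¹(69): solve 92x + 51 ≡ 69 (mod 121), i.e. 92x ≡ 18 (mod 121).
Multiplying by 92⁻¹ = 25 gives x ≡ 25·18 = 450 = 3·121 + 87 ≡ 87 (mod 121).
Check: h(87) = 92·87 + 51 = 8055 = 66·121 + 69 ≡ 69 (mod 121).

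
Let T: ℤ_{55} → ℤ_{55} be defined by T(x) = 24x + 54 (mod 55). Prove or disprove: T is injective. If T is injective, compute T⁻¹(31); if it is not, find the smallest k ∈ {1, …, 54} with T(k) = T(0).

38

If T(x_1) = T(x_2), then 24x_1 ≡ 24x_2 (mod 55). Because gcd(24, 55) = 1, we may cancel 24 to get x_1 ≡ x_2 (mod 55).
So T is injective.
We now compute 24⁻¹ mod 55 explicitly. Euclid's algorithm: 55 = 2·24 + 7, 24 = 3·7 + 3, 7 = 2·3 + 1; back-substituting gives 1 = 39·24 − 17·55, so 24⁻¹ ≡ 39 (mod 55).
Since T is injective, we compute T⁻¹(31): solve 24x + 54 ≡ 31 (mod 55), i.e. 24x ≡ 32 (mod 55).
Multiplying by 24⁻¹ = 39 gives x ≡ 39·32 = 1248 = 22·55 + 38 ≡ 38 (mod 55).
Check: T(38) = 24·38 + 54 = 966 = 17·55 + 31 ≡ 31 (mod 55).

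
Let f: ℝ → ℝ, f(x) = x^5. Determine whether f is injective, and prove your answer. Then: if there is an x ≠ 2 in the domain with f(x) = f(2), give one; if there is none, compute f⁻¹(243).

On ℝ, x ↦ x^5 is strictly increasing (since 5 is odd), so f(s) = f(t) forces s = t. So f is injective.
Since x ↦ x^5 is strictly increasing on ℝ, it is injective there, so no x ≠ 2 in the domain has f(x) = f(2). We therefore compute f⁻¹(243) = 243^{1/5} = 3 (indeed 3^5 = 243).

3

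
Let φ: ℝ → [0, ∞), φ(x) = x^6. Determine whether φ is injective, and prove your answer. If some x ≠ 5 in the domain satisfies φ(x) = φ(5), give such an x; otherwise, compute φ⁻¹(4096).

-5

φ(5) = 15625 = (−5)^6 = φ(−5) (since 6 is even), with 5 ≠ −5. So φ is not injective.
For the follow-up, such an x exists: taking x = −5 ∈ ℝ gives φ(−5) = 15625 = φ(5) with −5 ≠ 5.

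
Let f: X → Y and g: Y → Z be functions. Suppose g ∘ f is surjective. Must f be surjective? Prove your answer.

not surjective

No. Take X = {0}, Y = {0, 1, 2}, Z = {0}, f(a) = 0 for every a ∈ X, and g(b) = 0 for every b ∈ Y.
Then g ∘ f is surjective onto {0}, but 2 ∈ Y has no preimage under f, so f is not surjective.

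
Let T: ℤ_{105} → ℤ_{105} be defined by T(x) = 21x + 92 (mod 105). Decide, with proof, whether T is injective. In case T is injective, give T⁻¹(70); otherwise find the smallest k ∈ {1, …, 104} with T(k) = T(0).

5

Recall that T is injective when T(s) = T(t) forces s = t.
We have gcd(21, 105) = 21 > 1. Taking s = 0 and t = 5: T(0) = 92 and T(5) = 21·5 + 92 = 197 ≡ 92 (mod 105).
So T(0) = T(5) while 0 ≠ 5, thus T is not injective.
Since T is not injective, we find the least positive k with T(k) = T(0): this means 21k ≡ 0 (mod 105), i.e. 105 ∣ 21k. Since gcd(21, 105) = 21, dividing through by 21 this holds exactly when 5 ∣ k.
The smallest positive such k is 5.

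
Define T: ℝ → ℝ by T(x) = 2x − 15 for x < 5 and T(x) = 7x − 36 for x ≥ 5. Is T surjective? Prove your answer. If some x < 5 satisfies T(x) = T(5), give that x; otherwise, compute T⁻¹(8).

Both pieces are strictly increasing (slopes 2 and 7), so each is injective on its own interval.
The left piece maps (−∞, 5) onto (−∞, −5); the right piece maps [5, ∞) onto [−1, ∞).
The union (−∞, −5) ∪ [−1, ∞) omits the interval between −5 and −1; in particular −5 has no preimage. So T is not surjective.
Because the two images are disjoint, no x < 5 has T(x) = T(5), so we compute T⁻¹(8): 8 lies in [−1, ∞), so solve 7x − 36 = 8: x = (8 + 36)/7 = 44/7.

44/7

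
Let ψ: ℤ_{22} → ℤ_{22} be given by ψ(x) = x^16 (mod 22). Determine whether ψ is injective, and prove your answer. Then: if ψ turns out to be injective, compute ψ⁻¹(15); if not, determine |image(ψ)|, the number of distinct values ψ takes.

ψ(10): Repeated squaring mod 22: 10^1 ≡ 10, 10^2 ≡ 10² = 100 ≡ 12, 10^4 ≡ 12² = 144 ≡ 12, 10^8 ≡ 12² = 144 ≡ 12, 10^16 ≡ 12² = 144 ≡ 12. So 10^16 ≡ 12 (mod 22).
ψ(12): Repeated squaring mod 22: 12^1 ≡ 12, 12^2 ≡ 12² = 144 ≡ 12, 12^4 ≡ 12² = 144 ≡ 12, 12^8 ≡ 12² = 144 ≡ 12, 12^16 ≡ 12² = 144 ≡ 12. So 12^16 ≡ 12 (mod 22).
So ψ(10) = ψ(12) = 12 while 10 ≠ 12, hence ψ is not injective.
Since ψ is not injective, we determine |image(ψ)|. Computing x^16 mod 22 for each x (by repeated squaring, reducing mod 22 at every step), the values ψ(0), ψ(1), …, ψ(21) are: 0, 1, 20, 3, 4, 5, 16, 15, 14, 9, 12, 11, 12, 9, 14, 15, 16, 5, 4, 3, 20, 1.
The distinct values are {0, 1, 3, 4, 5, 9, 11, 12, 14, 15, 16, 20}; there are 12 of them.

12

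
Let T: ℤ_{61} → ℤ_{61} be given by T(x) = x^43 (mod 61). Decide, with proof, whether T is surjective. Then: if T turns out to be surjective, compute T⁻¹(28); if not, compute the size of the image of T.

23

Since 61 is prime, the nonzero elements of ℤ_{61} form a cyclic group of order 60.
As gcd(43, 60) = 1, raising to the 43rd power is a bijection on this group: if a^43 ≡ b^43 then (ab^{−1})^43 = 1, and the only element of order dividing gcd(43, 60) = 1 is 1, so a = b.
With T(0) = 0 this makes T injective on all of ℤ_{61}, hence bijective (finite equal-size domain and codomain). In particular T is surjective.
Since T is surjective, we find the preimage of 28. The inverse of x ↦ x^43 on (ℤ_{61})^× is x ↦ x^7, because 43·7 = 301 = 5·60 + 1 ≡ 1 (mod 60) and x^{60} = 1 for x ≠ 0 (Fermat). So T⁻¹(28) = 28^7 mod 61.
Repeated squaring mod 61: 28^1 ≡ 28, 28^2 ≡ 28² = 784 ≡ 52, 28^4 ≡ 52² = 2704 ≡ 20. Since 7 = 4 + 2 + 1, 28^7 ≡ 20·52·28: 20·52 = 1040 ≡ 3, then 3·28 = 84 ≡ 23. So 28^7 ≡ 23 (mod 61).
Hence T⁻¹(28) = 23.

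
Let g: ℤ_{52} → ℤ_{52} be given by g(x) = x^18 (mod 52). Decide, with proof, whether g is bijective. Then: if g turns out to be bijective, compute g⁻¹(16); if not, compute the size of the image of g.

g(1) = 1^18 = 1.
g(3): Repeated squaring mod 52: 3^1 ≡ 3, 3^2 ≡ 3² = 9, 3^4 ≡ 9² = 81 ≡ 29, 3^8 ≡ 29² = 841 ≡ 9, 3^16 ≡ 9² = 81 ≡ 29. Since 18 = 16 + 2, 3^18 ≡ 29·9: 29·9 = 261 ≡ 1. So 3^18 ≡ 1 (mod 52).
So g(1) = g(3) = 1 while 1 ≠ 3, thus g is not injective, hence not bijective.
Since g is not bijective, we determine |image(g)|. Computing x^18 mod 52 for each x (by repeated squaring, reducing mod 52 at every step), the values g(0), g(1), …, g(51) are: 0, 1, 12, 1, 40, 25, 12, 25, 12, 1, 40, 25, 40, 13, 40, 25, 40, 1, 12, 25, 12, 25, 40, 1, 12, 1, 0, 1, 12, 1, 40, 25, 12, 25, 12, 1, 40, 25, 40, 13, 40, 25, 40, 1, 12, 25, 12, 25, 40, 1, 12, 1.
The distinct values are {0, 1, 12, 13, 25, 40}; there are 6 of them.

6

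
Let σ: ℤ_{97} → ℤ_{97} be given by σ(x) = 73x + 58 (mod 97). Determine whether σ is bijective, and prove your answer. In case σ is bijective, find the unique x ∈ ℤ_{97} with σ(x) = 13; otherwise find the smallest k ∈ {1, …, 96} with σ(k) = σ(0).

Recall that injectivity means: for all s, t in the domain, σ(s) = σ(t) implies s = t.
Suppose σ(s) = σ(t) in ℤ_{97}. Then 73s + 58 ≡ 73t + 58 (mod 97), hence 73(s − t) ≡ 0 (mod 97).
Since gcd(73, 97) = 1, 73 is invertible modulo 97, thus s − t ≡ 0 (mod 97), i.e. s = t.
We now compute 73⁻¹ mod 97 explicitly. Euclid's algorithm: 97 = 1·73 + 24, 73 = 3·24 + 1; back-substituting gives 1 = 4·73 − 3·97, so 73⁻¹ ≡ 4 (mod 97).
For any y ∈ ℤ_{97}, x = 4(y − 58) mod 97 satisfies σ(x) = 73·4(y − 58) + 58 ≡ y (since 73·4 ≡ 1 mod 97). So every y has a preimage.
Therefore σ is bijective.
Since σ is bijective, we find σ⁻¹(13): we need 73x ≡ 13 − 58 ≡ 52 (mod 97). Using 73⁻¹ = 4: x ≡ 4·52 = 208 = 2·97 + 14, so x = 14.
Check: σ(14) = 73·14 + 58 = 1080 = 11·97 + 13 ≡ 13 (mod 97).

14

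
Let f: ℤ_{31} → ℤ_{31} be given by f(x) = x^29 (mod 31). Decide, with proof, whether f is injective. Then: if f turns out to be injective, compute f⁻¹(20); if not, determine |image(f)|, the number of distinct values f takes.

14

Since 31 is prime, the nonzero elements of ℤ_{31} form a cyclic group of order 30.
As gcd(29, 30) = 1, raising to the 29th power is a bijection on this group: if a^29 ≡ b^29 then (ab^{−1})^29 = 1, and the only element of order dividing gcd(29, 30) = 1 is 1, so a = b.
With f(0) = 0 this makes f injective on all of ℤ_{31}, hence bijective (finite equal-size domain and codomain). In particular f is injective.
Since f is injective, we find the preimage of 20. The inverse of x ↦ x^29 on (ℤ_{31})^× is x ↦ x^29, because 29·29 = 841 = 28·30 + 1 ≡ 1 (mod 30) and x^{30} = 1 for x ≠ 0 (Fermat). So f⁻¹(20) = 20^29 mod 31.
Repeated squaring mod 31: 20^1 ≡ 20, 20^2 ≡ 20² = 400 ≡ 28, 20^4 ≡ 28² = 784 ≡ 9, 20^8 ≡ 9² = 81 ≡ 19, 20^16 ≡ 19² = 361 ≡ 20. Since 29 = 16 + 8 + 4 + 1, 20^29 ≡ 20·19·9·20: 20·19 = 380 ≡ 8, then 8·9 = 72 ≡ 10, then 10·20 = 200 ≡ 14. So 20^29 ≡ 14 (mod 31).
Hence f⁻¹(20) = 14.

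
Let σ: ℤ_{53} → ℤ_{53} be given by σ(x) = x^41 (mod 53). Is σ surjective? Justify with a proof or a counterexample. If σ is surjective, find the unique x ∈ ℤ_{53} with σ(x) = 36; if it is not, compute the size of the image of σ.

Since 53 is prime, the nonzero elements of ℤ_{53} form a cyclic group of order 52.
As gcd(41, 52) = 1, raising to the 41st power is a bijection on this group: if u^41 ≡ v^41 then (uv^{−1})^41 = 1, and the only element of order dividing gcd(41, 52) = 1 is 1, so u = v.
With σ(0) = 0 this makes σ injective on all of ℤ_{53}, hence bijective (finite equal-size domain and codomain). In particular σ is surjective.
Since σ is surjective, we find the preimage of 36. The inverse of x ↦ x^41 on (ℤ_{53})^× is x ↦ x^33, because 41·33 = 1353 = 26·52 + 1 ≡ 1 (mod 52) and x^{52} = 1 for x ≠ 0 (Fermat). So σ⁻¹(36) = 36^33 mod 53.
Repeated squaring mod 53: 36^1 ≡ 36, 36^2 ≡ 36² = 1296 ≡ 24, 36^4 ≡ 24² = 576 ≡ 46, 36^8 ≡ 46² = 2116 ≡ 49, 36^16 ≡ 49² = 2401 ≡ 16, 36^32 ≡ 16² = 256 ≡ 44. Since 33 = 32 + 1, 36^33 ≡ 44·36: 44·36 = 1584 ≡ 47. So 36^33 ≡ 47 (mod 53).
Hence σ⁻¹(36) = 47.

47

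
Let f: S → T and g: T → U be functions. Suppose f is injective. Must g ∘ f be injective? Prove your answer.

not injective

No. Take S = T = U = {1, 2, 3}, f = identity (injective), and g(x) = 1 for every x.
Then (g ∘ f)(1) = 1 = (g ∘ f)(3) with 1 ≠ 3, so g ∘ f is not injective.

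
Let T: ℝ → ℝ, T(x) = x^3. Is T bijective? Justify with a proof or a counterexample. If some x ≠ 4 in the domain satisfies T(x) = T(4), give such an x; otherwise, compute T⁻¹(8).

2

On ℝ, x ↦ x^3 is strictly increasing (injective) and for any y ∈ ℝ the 3rd root y^{1/3} lies in ℝ (surjective). So T is bijective.
Since x ↦ x^3 is strictly increasing on ℝ, it is injective there, so no x ≠ 4 in the domain has T(x) = T(4). We therefore compute T⁻¹(8) = 8^{1/3} = 2 (indeed 2^3 = 8).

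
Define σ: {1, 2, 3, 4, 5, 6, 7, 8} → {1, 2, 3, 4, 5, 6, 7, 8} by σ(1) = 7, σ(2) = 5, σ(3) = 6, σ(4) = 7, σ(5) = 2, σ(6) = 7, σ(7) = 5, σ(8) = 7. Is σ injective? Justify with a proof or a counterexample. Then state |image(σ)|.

σ(1) = 7 = σ(4) with 1 ≠ 4, so σ is not injective.
The image of σ is {2, 5, 6, 7}, which has 4 elements.

4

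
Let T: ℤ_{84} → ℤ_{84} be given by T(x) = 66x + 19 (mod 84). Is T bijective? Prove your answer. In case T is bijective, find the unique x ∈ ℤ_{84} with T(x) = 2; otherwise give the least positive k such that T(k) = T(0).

We have gcd(66, 84) = 6 > 1. Taking x_1 = 0 and x_2 = 14: T(0) = 19 and T(14) = 66·14 + 19 = 943 ≡ 19 (mod 84).
So T(0) = T(14) while 0 ≠ 14, thus T is not injective, hence not bijective.
Since T is not bijective, we find the least positive k with T(k) = T(0): this means 66k ≡ 0 (mod 84), i.e. 84 ∣ 66k. Since gcd(66, 84) = 6, dividing through by 6 this holds exactly when 14 ∣ 11k, and as gcd(11, 14) = 1, exactly when 14 ∣ k.
The smallest positive such k is 14.

14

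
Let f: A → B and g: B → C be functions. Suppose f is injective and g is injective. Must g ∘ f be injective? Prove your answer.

Suppose (g ∘ f)(s) = (g ∘ f)(t), i.e. g(f(s)) = g(f(t)).
Since g is injective, f(s) = f(t). Since f is injective, s = t. Thus g ∘ f is injective.

injective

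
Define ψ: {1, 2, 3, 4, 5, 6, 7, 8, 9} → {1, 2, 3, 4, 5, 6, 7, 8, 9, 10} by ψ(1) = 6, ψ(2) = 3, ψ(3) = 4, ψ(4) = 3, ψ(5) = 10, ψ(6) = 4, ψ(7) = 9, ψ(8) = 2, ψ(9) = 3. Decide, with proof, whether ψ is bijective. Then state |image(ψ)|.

ψ(2) = 3 = ψ(4) with 2 ≠ 4, so ψ is not injective, hence not bijective.
The image of ψ is {2, 3, 4, 6, 9, 10}, which has 6 elements.

6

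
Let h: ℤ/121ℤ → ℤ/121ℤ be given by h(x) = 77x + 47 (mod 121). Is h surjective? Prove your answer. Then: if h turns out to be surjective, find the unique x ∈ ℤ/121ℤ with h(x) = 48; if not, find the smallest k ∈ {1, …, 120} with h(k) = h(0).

11

Recall that h is surjective if every y in the codomain equals h(x) for some x in the domain.
Since gcd(77, 121) = 11, we have 77x ≡ 0 (mod 11) for all x, so h(x) ≡ 3 (mod 11).
But 0 ≢ 3 (mod 11), so 0 ∈ ℤ/121ℤ has no preimage. Hence h is not surjective.
Since h is not surjective, we find the least positive k with h(k) = h(0): this means 77k ≡ 0 (mod 121), i.e. 121 ∣ 77k. Since gcd(77, 121) = 11, dividing through by 11 this holds exactly when 11 ∣ 7k, and as gcd(7, 11) = 1, exactly when 11 ∣ k.
The smallest positive such k is 11.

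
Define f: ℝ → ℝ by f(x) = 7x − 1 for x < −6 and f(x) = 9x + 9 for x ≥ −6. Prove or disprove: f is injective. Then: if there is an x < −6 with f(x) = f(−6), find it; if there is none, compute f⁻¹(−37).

Both pieces are strictly increasing (slopes 7 and 9), so each is injective on its own interval.
The left piece maps (−∞, −6) onto (−∞, −43); the right piece maps [−6, ∞) onto [−45, ∞).
These images overlap. In particular f(−6) = −45 (right piece), and solving 7x − 1 = −45 on the left piece gives x = −44/7 < −6.
So f(−44/7) = f(−6) with −44/7 ≠ −6, and f is not injective. This x = −44/7 is the requested value below −6.

-44/7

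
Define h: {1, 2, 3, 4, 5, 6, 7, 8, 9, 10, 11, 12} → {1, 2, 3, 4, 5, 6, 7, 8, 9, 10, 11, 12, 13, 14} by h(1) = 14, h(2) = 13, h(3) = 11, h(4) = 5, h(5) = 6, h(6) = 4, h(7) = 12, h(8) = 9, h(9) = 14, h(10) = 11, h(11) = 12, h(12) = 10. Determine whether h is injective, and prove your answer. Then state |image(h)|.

h(1) = 14 = h(9) with 1 ≠ 9, so h is not injective.
The image of h is {4, 5, 6, 9, 10, 11, 12, 13, 14}, which has 9 elements.

9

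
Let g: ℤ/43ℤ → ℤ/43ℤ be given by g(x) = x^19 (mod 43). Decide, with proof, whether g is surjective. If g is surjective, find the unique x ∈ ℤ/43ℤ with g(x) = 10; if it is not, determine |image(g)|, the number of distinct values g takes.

Since 43 is prime, the nonzero elements of ℤ/43ℤ form a cyclic group of order 42.
As gcd(19, 42) = 1, raising to the 19th power is a bijection on this group: if u^19 ≡ v^19 then (uv^{−1})^19 = 1, and the only element of order dividing gcd(19, 42) = 1 is 1, so u = v.
With g(0) = 0 this makes g injective on all of ℤ/43ℤ, hence bijective (finite equal-size domain and codomain). In particular g is surjective.
Since g is surjective, we find the preimage of 10. The inverse of x ↦ x^19 on (ℤ/43ℤ)^× is x ↦ x^31, because 19·31 = 589 = 14·42 + 1 ≡ 1 (mod 42) and x^{42} = 1 for x ≠ 0 (Fermat). So g⁻¹(10) = 10^31 mod 43.
Repeated squaring mod 43: 10^1 ≡ 10, 10^2 ≡ 10² = 100 ≡ 14, 10^4 ≡ 14² = 196 ≡ 24, 10^8 ≡ 24² = 576 ≡ 17, 10^16 ≡ 17² = 289 ≡ 31. Since 31 = 16 + 8 + 4 + 2 + 1, 10^31 ≡ 31·17·24·14·10: 31·17 = 527 ≡ 11, then 11·24 = 264 ≡ 6, then 6·14 = 84 ≡ 41, then 41·10 = 410 ≡ 23. So 10^31 ≡ 23 (mod 43).
Hence g⁻¹(10) = 23.

23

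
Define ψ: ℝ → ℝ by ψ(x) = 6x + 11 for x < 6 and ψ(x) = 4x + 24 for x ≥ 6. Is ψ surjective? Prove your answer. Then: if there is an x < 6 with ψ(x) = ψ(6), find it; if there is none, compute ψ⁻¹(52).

7

Both pieces are strictly increasing (slopes 6 and 4), so each is injective on its own interval.
The left piece maps (−∞, 6) onto (−∞, 47); the right piece maps [6, ∞) onto [48, ∞).
The union (−∞, 47) ∪ [48, ∞) omits the interval between 47 and 48; in particular 47 has no preimage. So ψ is not surjective.
Because the two images are disjoint, no x < 6 has ψ(x) = ψ(6), so we compute ψ⁻¹(52): 52 lies in [48, ∞), so solve 4x + 24 = 52: x = (52 − 24)/4 = 7.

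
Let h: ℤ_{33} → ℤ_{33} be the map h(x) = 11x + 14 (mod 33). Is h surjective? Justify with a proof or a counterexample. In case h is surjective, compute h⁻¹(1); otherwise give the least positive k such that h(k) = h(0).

Recall that h is surjective if every y in the codomain equals h(x) for some x in the domain.
Since gcd(11, 33) = 11, we have 11x ≡ 0 (mod 11) for all x, so h(x) ≡ 3 (mod 11).
But 0 ≢ 3 (mod 11), so 0 ∈ ℤ_{33} has no preimage. Hence h is not surjective.
Since h is not surjective, we find the least positive k with h(k) = h(0): this means 11k ≡ 0 (mod 33), i.e. 33 ∣ 11k. Since gcd(11, 33) = 11, dividing through by 11 this holds exactly when 3 ∣ k.
The smallest positive such k is 3.

3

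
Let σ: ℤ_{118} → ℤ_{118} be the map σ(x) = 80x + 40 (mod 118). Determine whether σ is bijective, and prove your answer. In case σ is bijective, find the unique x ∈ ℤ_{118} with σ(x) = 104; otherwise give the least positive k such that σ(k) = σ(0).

We have gcd(80, 118) = 2 > 1. Taking a = 0 and b = 59: σ(0) = 40 and σ(59) = 80·59 + 40 = 4760 ≡ 40 (mod 118).
So σ(0) = σ(59) while 0 ≠ 59, therefore σ is not injective, hence not bijective.
Since σ is not bijective, we find the least positive k with σ(k) = σ(0): this means 80k ≡ 0 (mod 118), i.e. 118 ∣ 80k. Since gcd(80, 118) = 2, dividing through by 2 this holds exactly when 59 ∣ 40k, and as gcd(40, 59) = 1, exactly when 59 ∣ k.
The smallest positive such k is 59.

59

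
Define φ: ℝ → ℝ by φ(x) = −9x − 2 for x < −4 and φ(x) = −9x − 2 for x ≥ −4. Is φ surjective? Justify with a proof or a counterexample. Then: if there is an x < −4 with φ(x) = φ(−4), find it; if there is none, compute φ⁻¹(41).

-43/9

Both pieces are strictly decreasing (slopes −9 and −9), so each is injective on its own interval.
The left piece maps (−∞, −4) onto (34, ∞); the right piece maps [−4, ∞) onto (−∞, 34].
These images together cover ℝ, so φ is surjective.
Because the two images are disjoint, no x < −4 has φ(x) = φ(−4), so we compute φ⁻¹(41): 41 lies in (34, ∞), so solve −9x − 2 = 41: x = (41 + 2)/(−9) = −43/9.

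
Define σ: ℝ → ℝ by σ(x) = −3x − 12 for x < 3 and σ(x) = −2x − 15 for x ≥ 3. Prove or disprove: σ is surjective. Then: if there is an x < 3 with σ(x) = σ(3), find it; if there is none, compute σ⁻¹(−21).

Both pieces are strictly decreasing (slopes −3 and −2), so each is injective on its own interval.
The left piece maps (−∞, 3) onto (−21, ∞); the right piece maps [3, ∞) onto (−∞, −21].
These images together cover ℝ, so σ is surjective.
Because the two images are disjoint, no x < 3 has σ(x) = σ(3), so we compute σ⁻¹(−21): −21 lies in (−∞, −21], so solve −2x − 15 = −21: x = (−21 + 15)/(−2) = 3.

3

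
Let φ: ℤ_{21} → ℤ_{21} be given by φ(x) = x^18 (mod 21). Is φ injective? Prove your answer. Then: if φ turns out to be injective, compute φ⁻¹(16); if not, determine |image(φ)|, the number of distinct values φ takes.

4

φ(1) = 1^18 = 1.
φ(2): Repeated squaring mod 21: 2^1 ≡ 2, 2^2 ≡ 2² = 4, 2^4 ≡ 4² = 16, 2^8 ≡ 16² = 256 ≡ 4, 2^16 ≡ 4² = 16. Since 18 = 16 + 2, 2^18 ≡ 16·4: 16·4 = 64 ≡ 1. So 2^18 ≡ 1 (mod 21).
So φ(1) = φ(2) = 1 while 1 ≠ 2, hence φ is not injective.
Since φ is not injective, we determine |image(φ)|. Computing x^18 mod 21 for each x (by repeated squaring, reducing mod 21 at every step), the values φ(0), φ(1), …, φ(20) are: 0, 1, 1, 15, 1, 1, 15, 7, 1, 15, 1, 1, 15, 1, 7, 15, 1, 1, 15, 1, 1.
The distinct values are {0, 1, 7, 15}; there are 4 of them.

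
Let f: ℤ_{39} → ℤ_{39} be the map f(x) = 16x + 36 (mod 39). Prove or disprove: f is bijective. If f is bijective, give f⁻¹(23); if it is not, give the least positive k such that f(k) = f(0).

If f(s) = f(t), then 16s ≡ 16t (mod 39). Because gcd(16, 39) = 1, we may cancel 16 to get s ≡ t (mod 39).
We now compute 16⁻¹ mod 39 explicitly. Euclid's algorithm: 39 = 2·16 + 7, 16 = 2·7 + 2, 7 = 3·2 + 1; back-substituting gives 1 = 22·16 − 9·39, so 16⁻¹ ≡ 22 (mod 39).
For any y ∈ ℤ_{39}, x = 22(y − 36) mod 39 satisfies f(x) = 16·22(y − 36) + 36 ≡ y (since 16·22 ≡ 1 mod 39). So every y has a preimage.
Therefore f is bijective.
Since f is bijective, we find f⁻¹(23): we need 16x ≡ 23 − 36 ≡ 26 (mod 39). Using 16⁻¹ = 22: x ≡ 22·26 = 572 = 14·39 + 26, so x = 26.
Check: f(26) = 16·26 + 36 = 452 = 11·39 + 23 ≡ 23 (mod 39).

26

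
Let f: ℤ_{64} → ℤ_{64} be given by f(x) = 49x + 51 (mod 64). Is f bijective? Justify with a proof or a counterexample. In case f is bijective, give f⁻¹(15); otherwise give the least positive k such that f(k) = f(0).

By definition, injectivity means: for all u, v in the domain, f(u) = f(v) implies u = v.
Suppose f(u) = f(v) in ℤ_{64}. Then 49u + 51 ≡ 49v + 51 (mod 64), thus 49(u − v) ≡ 0 (mod 64).
Since gcd(49, 64) = 1, 49 is invertible modulo 64, hence u − v ≡ 0 (mod 64), i.e. u = v.
We now compute 49⁻¹ mod 64 explicitly. Euclid's algorithm: 64 = 1·49 + 15, 49 = 3·15 + 4, 15 = 3·4 + 3, 4 = 1·3 + 1; back-substituting gives 1 = 17·49 − 13·64, so 49⁻¹ ≡ 17 (mod 64).
Then y ↦ 17(y − 51) is a two-sided inverse to f, so every y ∈ ℤ_{64} has a preimage.
Therefore f is bijective.
Since f is bijective, we find f⁻¹(15): we need 49x ≡ 15 − 51 ≡ 28 (mod 64). Using 49⁻¹ = 17: x ≡ 17·28 = 476 = 7·64 + 28, so x = 28.
Check: f(28) = 49·28 + 51 = 1423 = 22·64 + 15 ≡ 15 (mod 64).

28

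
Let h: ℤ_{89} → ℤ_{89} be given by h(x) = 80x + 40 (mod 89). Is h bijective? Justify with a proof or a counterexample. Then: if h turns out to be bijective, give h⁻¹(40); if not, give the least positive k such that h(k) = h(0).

0

Recall: h is injective if h(s) = h(t) implies s = t.
If h(s) = h(t), then 80s ≡ 80t (mod 89). Because gcd(80, 89) = 1, we may cancel 80 to get s ≡ t (mod 89).
We now compute 80⁻¹ mod 89 explicitly. Euclid's algorithm: 89 = 1·80 + 9, 80 = 8·9 + 8, 9 = 1·8 + 1; back-substituting gives 1 = 79·80 − 71·89, so 80⁻¹ ≡ 79 (mod 89).
For any y ∈ ℤ_{89}, x = 79(y − 40) mod 89 satisfies h(x) = 80·79(y − 40) + 40 ≡ y (since 80·79 ≡ 1 mod 89). So every y has a preimage.
Hence h is bijective.
Since h is bijective, we find h⁻¹(40): we need 80x ≡ 40 − 40 ≡ 0 (mod 89). Using 80⁻¹ = 79: x ≡ 79·0 = 0, so x = 0.
Check: h(0) = 80·0 + 40 = 40 ≡ 40 (mod 89).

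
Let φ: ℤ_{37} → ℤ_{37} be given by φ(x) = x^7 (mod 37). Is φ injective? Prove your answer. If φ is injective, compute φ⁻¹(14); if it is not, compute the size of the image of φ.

Since 37 is prime, the nonzero elements of ℤ_{37} form a cyclic group of order 36.
As gcd(7, 36) = 1, raising to the 7th power is a bijection on this group: if s^7 ≡ t^7 then (st^{−1})^7 = 1, and the only element of order dividing gcd(7, 36) = 1 is 1, so s = t.
With φ(0) = 0 this makes φ injective on all of ℤ_{37}, hence bijective (finite equal-size domain and codomain). In particular φ is injective.
Since φ is injective, we find the preimage of 14. The inverse of x ↦ x^7 on (ℤ_{37})^× is x ↦ x^31, because 7·31 = 217 = 6·36 + 1 ≡ 1 (mod 36) and x^{36} = 1 for x ≠ 0 (Fermat). So φ⁻¹(14) = 14^31 mod 37.
Repeated squaring mod 37: 14^1 ≡ 14, 14^2 ≡ 14² = 196 ≡ 11, 14^4 ≡ 11² = 121 ≡ 10, 14^8 ≡ 10² = 100 ≡ 26, 14^16 ≡ 26² = 676 ≡ 10. Since 31 = 16 + 8 + 4 + 2 + 1, 14^31 ≡ 10·26·10·11·14: 10·26 = 260 ≡ 1, then 1·10 = 10, then 10·11 = 110 ≡ 36, then 36·14 = 504 ≡ 23. So 14^31 ≡ 23 (mod 37).
Hence φ⁻¹(14) = 23.

23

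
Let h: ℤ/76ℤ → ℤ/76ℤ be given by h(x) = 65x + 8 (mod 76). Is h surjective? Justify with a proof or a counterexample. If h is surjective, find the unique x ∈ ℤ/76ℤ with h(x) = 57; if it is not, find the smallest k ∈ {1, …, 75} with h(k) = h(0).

Since gcd(65, 76) = 1, 65 is invertible modulo 76. Euclid's algorithm: 76 = 1·65 + 11, 65 = 5·11 + 10, 11 = 1·10 + 1; back-substituting gives 1 = 69·65 − 59·76, so 65⁻¹ ≡ 69 (mod 76).
For any y ∈ ℤ/76ℤ, x = 69(y − 8) mod 76 satisfies h(x) = 65·69(y − 8) + 8 ≡ y (since 65·69 ≡ 1 mod 76). So every y has a preimage.
Therefore h is surjective.
Since h is surjective, we compute h⁻¹(57): solve 65x + 8 ≡ 57 (mod 76), i.e. 65x ≡ 49 (mod 76).
Multiplying by 65⁻¹ = 69 gives x ≡ 69·49 = 3381 = 44·76 + 37 ≡ 37 (mod 76).
Check: h(37) = 65·37 + 8 = 2413 = 31·76 + 57 ≡ 57 (mod 76).

37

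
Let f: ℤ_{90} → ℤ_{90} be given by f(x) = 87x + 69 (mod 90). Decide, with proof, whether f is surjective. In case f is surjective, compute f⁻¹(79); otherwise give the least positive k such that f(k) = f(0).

Since gcd(87, 90) = 3, we have 87x ≡ 0 (mod 3) for all x, so f(x) ≡ 0 (mod 3).
But 1 ≢ 0 (mod 3), so 1 ∈ ℤ_{90} has no preimage. So f is not surjective.
Since f is not surjective, we find the least positive k with f(k) = f(0): this means 87k ≡ 0 (mod 90), i.e. 90 ∣ 87k. Since gcd(87, 90) = 3, dividing through by 3 this holds exactly when 30 ∣ 29k, and as gcd(29, 30) = 1, exactly when 30 ∣ k.
The smallest positive such k is 30.

30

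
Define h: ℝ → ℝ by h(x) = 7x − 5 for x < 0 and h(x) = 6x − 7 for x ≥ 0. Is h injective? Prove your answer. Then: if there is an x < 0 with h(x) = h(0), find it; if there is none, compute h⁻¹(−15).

Both pieces are strictly increasing (slopes 7 and 6), so each is injective on its own interval.
The left piece maps (−∞, 0) onto (−∞, −5); the right piece maps [0, ∞) onto [−7, ∞).
These images overlap. In particular h(0) = −7 (right piece), and solving 7x − 5 = −7 on the left piece gives x = −2/7 < 0.
So h(−2/7) = h(0) with −2/7 ≠ 0, and h is not injective. This x = −2/7 is the requested value below 0.

-2/7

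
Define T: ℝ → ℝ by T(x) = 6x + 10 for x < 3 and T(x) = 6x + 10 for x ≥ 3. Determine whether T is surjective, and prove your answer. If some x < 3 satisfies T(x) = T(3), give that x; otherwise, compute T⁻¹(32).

Both pieces are strictly increasing (slopes 6 and 6), so each is injective on its own interval.
The left piece maps (−∞, 3) onto (−∞, 28); the right piece maps [3, ∞) onto [28, ∞).
These images together cover ℝ, so T is surjective.
Because the two images are disjoint, no x < 3 has T(x) = T(3), so we compute T⁻¹(32): 32 lies in [28, ∞), so solve 6x + 10 = 32: x = (32 − 10)/6 = 11/3.

11/3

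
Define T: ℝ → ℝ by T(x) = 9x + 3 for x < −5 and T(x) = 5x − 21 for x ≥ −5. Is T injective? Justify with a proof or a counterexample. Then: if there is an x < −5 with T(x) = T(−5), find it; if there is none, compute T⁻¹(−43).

Both pieces are strictly increasing (slopes 9 and 5), so each is injective on its own interval.
The left piece maps (−∞, −5) onto (−∞, −42); the right piece maps [−5, ∞) onto [−46, ∞).
These images overlap. In particular T(−5) = −46 (right piece), and solving 9x + 3 = −46 on the left piece gives x = −49/9 < −5.
So T(−49/9) = T(−5) with −49/9 ≠ −5, and T is not injective. This x = −49/9 is the requested value below −5.

-49/9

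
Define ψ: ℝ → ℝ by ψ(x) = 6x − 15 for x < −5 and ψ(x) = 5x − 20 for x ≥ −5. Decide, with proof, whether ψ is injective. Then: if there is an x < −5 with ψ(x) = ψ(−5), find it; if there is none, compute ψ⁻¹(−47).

Both pieces are strictly increasing (slopes 6 and 5), so each is injective on its own interval.
The left piece maps (−∞, −5) onto (−∞, −45); the right piece maps [−5, ∞) onto [−45, ∞).
These images are disjoint, so no value is attained by both pieces. Therefore ψ is injective.
Because the two images are disjoint, no x < −5 has ψ(x) = ψ(−5), so we compute ψ⁻¹(−47): −47 lies in (−∞, −45), so solve 6x − 15 = −47: x = (−47 + 15)/6 = −16/3.

-16/3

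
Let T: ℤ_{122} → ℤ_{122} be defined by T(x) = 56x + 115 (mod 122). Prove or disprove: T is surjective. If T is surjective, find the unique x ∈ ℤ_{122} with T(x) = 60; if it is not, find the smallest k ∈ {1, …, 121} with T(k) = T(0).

Recall that T is surjective if every y in the codomain equals T(x) for some x in the domain.
Since gcd(56, 122) = 2, we have 56x ≡ 0 (mod 2) for all x, so T(x) ≡ 1 (mod 2).
But 0 ≢ 1 (mod 2), so 0 ∈ ℤ_{122} has no preimage. Hence T is not surjective.
Since T is not surjective, we find the least positive k with T(k) = T(0): this means 56k ≡ 0 (mod 122), i.e. 122 ∣ 56k. Since gcd(56, 122) = 2, dividing through by 2 this holds exactly when 61 ∣ 28k, and as gcd(28, 61) = 1, exactly when 61 ∣ k.
The smallest positive such k is 61.

61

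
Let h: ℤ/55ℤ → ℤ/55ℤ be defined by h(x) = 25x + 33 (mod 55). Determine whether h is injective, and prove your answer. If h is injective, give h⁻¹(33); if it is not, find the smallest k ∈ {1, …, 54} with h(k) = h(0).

11

By definition, h is injective when h(s) = h(t) forces s = t.
We have gcd(25, 55) = 5 > 1. Taking s = 0 and t = 11: h(0) = 33 and h(11) = 25·11 + 33 = 308 ≡ 33 (mod 55).
So h(0) = h(11) while 0 ≠ 11, thus h is not injective.
Since h is not injective, we find the least positive k with h(k) = h(0): this means 25k ≡ 0 (mod 55), i.e. 55 ∣ 25k. Since gcd(25, 55) = 5, dividing through by 5 this holds exactly when 11 ∣ 5k, and as gcd(5, 11) = 1, exactly when 11 ∣ k.
The smallest positive such k is 11.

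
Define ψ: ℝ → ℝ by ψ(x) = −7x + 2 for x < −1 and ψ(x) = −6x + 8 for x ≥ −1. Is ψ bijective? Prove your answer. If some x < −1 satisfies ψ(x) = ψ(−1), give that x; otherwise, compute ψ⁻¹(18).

Both pieces are strictly decreasing (slopes −7 and −6), so each is injective on its own interval.
The left piece maps (−∞, −1) onto (9, ∞); the right piece maps [−1, ∞) onto (−∞, 14].
These images overlap. In particular ψ(−1) = 14 (right piece), and solving −7x + 2 = 14 on the left piece gives x = −12/7 < −1.
So ψ(−12/7) = ψ(−1) with −12/7 ≠ −1, and ψ is not injective, hence not bijective. This x = −12/7 is the requested value below −1.

-12/7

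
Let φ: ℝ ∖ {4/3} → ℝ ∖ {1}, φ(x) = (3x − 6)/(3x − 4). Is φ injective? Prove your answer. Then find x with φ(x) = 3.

Suppose φ(x_1) = φ(x_2). Cross-multiplying: (3x_1 − 6)(3x_2 − 4) = (3x_2 − 6)(3x_1 − 4).
Expanding both sides and cancelling the symmetric terms leaves 6·(x_1 − x_2) = 0. Since 6 ≠ 0, x_1 = x_2. So φ is injective.
Solving φ(x) = 3: cross-multiplying gives 3x − 6 = 3(3x − 4), which rearranges to −6x = −6, so x = 1.

1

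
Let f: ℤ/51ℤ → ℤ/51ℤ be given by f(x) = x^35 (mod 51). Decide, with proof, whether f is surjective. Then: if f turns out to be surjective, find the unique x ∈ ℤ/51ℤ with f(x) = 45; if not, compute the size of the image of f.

12

Computing x^35 mod 51 for each x (by repeated squaring, reducing mod 51 at every step), the values f(0), f(1), …, f(50) are: 0, 1, 8, 27, 13, 23, 12, 37, 2, 15, 31, 5, 45, 4, 41, 9, 16, 17, 18, 25, 44, 30, 40, 29, 3, 19, 32, 48, 22, 11, 21, 7, 26, 33, 34, 35, 42, 10, 47, 6, 46, 20, 36, 49, 14, 39, 28, 38, 24, 43, 50.
Every element of ℤ/51ℤ appears exactly once in this list, so f is a bijection, and in particular surjective.
Since f is surjective, we read off the preimage of 45 from the same table: f(12) = 45, so f⁻¹(45) = 12.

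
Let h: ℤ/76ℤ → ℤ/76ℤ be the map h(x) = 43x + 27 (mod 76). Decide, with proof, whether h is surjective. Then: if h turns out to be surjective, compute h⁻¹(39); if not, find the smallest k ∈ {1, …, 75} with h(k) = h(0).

48

Since gcd(43, 76) = 1, 43 is invertible modulo 76. Euclid's algorithm: 76 = 1·43 + 33, 43 = 1·33 + 10, 33 = 3·10 + 3, 10 = 3·3 + 1; back-substituting gives 1 = 23·43 − 13·76, so 43⁻¹ ≡ 23 (mod 76).
For any y ∈ ℤ/76ℤ, x = 23(y − 27) mod 76 satisfies h(x) = 43·23(y − 27) + 27 ≡ y (since 43·23 ≡ 1 mod 76). So every y has a preimage.
So h is surjective.
Since h is surjective, we compute h⁻¹(39): solve 43x + 27 ≡ 39 (mod 76), i.e. 43x ≡ 12 (mod 76).
Multiplying by 43⁻¹ = 23 gives x ≡ 23·12 = 276 = 3·76 + 48 ≡ 48 (mod 76).
Check: h(48) = 43·48 + 27 = 2091 = 27·76 + 39 ≡ 39 (mod 76).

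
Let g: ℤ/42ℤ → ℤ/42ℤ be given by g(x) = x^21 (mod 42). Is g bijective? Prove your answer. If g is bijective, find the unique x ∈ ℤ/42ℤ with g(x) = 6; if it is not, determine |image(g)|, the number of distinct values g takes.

g(2): Repeated squaring mod 42: 2^1 ≡ 2, 2^2 ≡ 2² = 4, 2^4 ≡ 4² = 16, 2^8 ≡ 16² = 256 ≡ 4, 2^16 ≡ 4² = 16. Since 21 = 16 + 4 + 1, 2^21 ≡ 16·16·2: 16·16 = 256 ≡ 4, then 4·2 = 8. So 2^21 ≡ 8 (mod 42).
g(8): Repeated squaring mod 42: 8^1 ≡ 8, 8^2 ≡ 8² = 64 ≡ 22, 8^4 ≡ 22² = 484 ≡ 22, 8^8 ≡ 22² = 484 ≡ 22, 8^16 ≡ 22² = 484 ≡ 22. Since 21 = 16 + 4 + 1, 8^21 ≡ 22·22·8: 22·22 = 484 ≡ 22, then 22·8 = 176 ≡ 8. So 8^21 ≡ 8 (mod 42).
So g(2) = g(8) = 8 while 2 ≠ 8, hence g is not injective, hence not bijective.
Since g is not bijective, we determine |image(g)|. Computing x^21 mod 42 for each x (by repeated squaring, reducing mod 42 at every step), the values g(0), g(1), …, g(41) are: 0, 1, 8, 27, 22, 41, 6, 7, 8, 15, 34, 29, 6, 13, 14, 15, 22, 41, 36, 13, 20, 21, 22, 29, 6, 1, 20, 27, 28, 29, 36, 13, 8, 27, 34, 35, 36, 1, 20, 15, 34, 41.
The distinct values are {0, 1, 6, 7, 8, 13, 14, 15, 20, 21, 22, 27, 28, 29, 34, 35, 36, 41}; there are 18 of them.

18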